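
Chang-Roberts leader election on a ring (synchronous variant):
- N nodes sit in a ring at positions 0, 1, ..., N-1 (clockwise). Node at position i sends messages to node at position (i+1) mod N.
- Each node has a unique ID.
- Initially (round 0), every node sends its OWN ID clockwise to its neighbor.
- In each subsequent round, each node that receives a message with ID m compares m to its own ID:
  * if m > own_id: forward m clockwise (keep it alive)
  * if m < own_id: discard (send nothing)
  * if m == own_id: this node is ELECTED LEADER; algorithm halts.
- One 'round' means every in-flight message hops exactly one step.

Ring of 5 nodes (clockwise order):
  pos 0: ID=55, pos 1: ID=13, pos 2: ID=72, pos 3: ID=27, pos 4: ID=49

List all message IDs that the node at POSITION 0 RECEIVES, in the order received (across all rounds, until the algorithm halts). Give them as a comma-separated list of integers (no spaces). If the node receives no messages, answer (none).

Round 1: pos1(id13) recv 55: fwd; pos2(id72) recv 13: drop; pos3(id27) recv 72: fwd; pos4(id49) recv 27: drop; pos0(id55) recv 49: drop
Round 2: pos2(id72) recv 55: drop; pos4(id49) recv 72: fwd
Round 3: pos0(id55) recv 72: fwd
Round 4: pos1(id13) recv 72: fwd
Round 5: pos2(id72) recv 72: ELECTED

Answer: 49,72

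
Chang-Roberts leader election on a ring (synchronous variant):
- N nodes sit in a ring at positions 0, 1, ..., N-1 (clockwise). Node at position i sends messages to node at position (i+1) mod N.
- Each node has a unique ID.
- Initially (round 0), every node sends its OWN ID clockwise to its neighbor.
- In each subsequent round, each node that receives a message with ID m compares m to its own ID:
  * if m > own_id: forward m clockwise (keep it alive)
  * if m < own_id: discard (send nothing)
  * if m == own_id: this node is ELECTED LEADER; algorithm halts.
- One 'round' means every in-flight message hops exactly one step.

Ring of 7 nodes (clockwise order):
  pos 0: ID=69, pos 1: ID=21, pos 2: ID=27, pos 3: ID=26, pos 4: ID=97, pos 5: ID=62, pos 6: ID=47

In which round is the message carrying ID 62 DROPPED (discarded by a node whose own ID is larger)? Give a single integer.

Answer: 2

Derivation:
Round 1: pos1(id21) recv 69: fwd; pos2(id27) recv 21: drop; pos3(id26) recv 27: fwd; pos4(id97) recv 26: drop; pos5(id62) recv 97: fwd; pos6(id47) recv 62: fwd; pos0(id69) recv 47: drop
Round 2: pos2(id27) recv 69: fwd; pos4(id97) recv 27: drop; pos6(id47) recv 97: fwd; pos0(id69) recv 62: drop
Round 3: pos3(id26) recv 69: fwd; pos0(id69) recv 97: fwd
Round 4: pos4(id97) recv 69: drop; pos1(id21) recv 97: fwd
Round 5: pos2(id27) recv 97: fwd
Round 6: pos3(id26) recv 97: fwd
Round 7: pos4(id97) recv 97: ELECTED
Message ID 62 originates at pos 5; dropped at pos 0 in round 2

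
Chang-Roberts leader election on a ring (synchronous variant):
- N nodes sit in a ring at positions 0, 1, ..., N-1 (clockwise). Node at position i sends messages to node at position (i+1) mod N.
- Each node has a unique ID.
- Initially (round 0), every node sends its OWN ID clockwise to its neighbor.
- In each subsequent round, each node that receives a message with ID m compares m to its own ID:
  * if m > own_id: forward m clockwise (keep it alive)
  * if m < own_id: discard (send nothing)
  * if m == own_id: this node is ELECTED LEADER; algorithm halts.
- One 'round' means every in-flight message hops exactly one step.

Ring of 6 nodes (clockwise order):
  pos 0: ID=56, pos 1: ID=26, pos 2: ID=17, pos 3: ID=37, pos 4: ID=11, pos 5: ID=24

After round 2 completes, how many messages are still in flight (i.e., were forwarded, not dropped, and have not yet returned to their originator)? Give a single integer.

Answer: 2

Derivation:
Round 1: pos1(id26) recv 56: fwd; pos2(id17) recv 26: fwd; pos3(id37) recv 17: drop; pos4(id11) recv 37: fwd; pos5(id24) recv 11: drop; pos0(id56) recv 24: drop
Round 2: pos2(id17) recv 56: fwd; pos3(id37) recv 26: drop; pos5(id24) recv 37: fwd
After round 2: 2 messages still in flight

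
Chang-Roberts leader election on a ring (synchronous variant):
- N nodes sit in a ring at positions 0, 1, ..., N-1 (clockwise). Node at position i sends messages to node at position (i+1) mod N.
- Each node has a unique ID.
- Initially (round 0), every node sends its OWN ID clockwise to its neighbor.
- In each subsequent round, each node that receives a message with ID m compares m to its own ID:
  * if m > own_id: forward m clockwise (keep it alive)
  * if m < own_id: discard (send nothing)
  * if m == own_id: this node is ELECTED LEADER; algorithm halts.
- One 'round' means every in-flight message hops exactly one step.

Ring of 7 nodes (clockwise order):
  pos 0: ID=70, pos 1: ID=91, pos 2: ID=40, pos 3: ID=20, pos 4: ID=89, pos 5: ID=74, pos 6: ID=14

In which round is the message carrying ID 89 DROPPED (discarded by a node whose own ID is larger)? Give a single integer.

Round 1: pos1(id91) recv 70: drop; pos2(id40) recv 91: fwd; pos3(id20) recv 40: fwd; pos4(id89) recv 20: drop; pos5(id74) recv 89: fwd; pos6(id14) recv 74: fwd; pos0(id70) recv 14: drop
Round 2: pos3(id20) recv 91: fwd; pos4(id89) recv 40: drop; pos6(id14) recv 89: fwd; pos0(id70) recv 74: fwd
Round 3: pos4(id89) recv 91: fwd; pos0(id70) recv 89: fwd; pos1(id91) recv 74: drop
Round 4: pos5(id74) recv 91: fwd; pos1(id91) recv 89: drop
Round 5: pos6(id14) recv 91: fwd
Round 6: pos0(id70) recv 91: fwd
Round 7: pos1(id91) recv 91: ELECTED
Message ID 89 originates at pos 4; dropped at pos 1 in round 4

Answer: 4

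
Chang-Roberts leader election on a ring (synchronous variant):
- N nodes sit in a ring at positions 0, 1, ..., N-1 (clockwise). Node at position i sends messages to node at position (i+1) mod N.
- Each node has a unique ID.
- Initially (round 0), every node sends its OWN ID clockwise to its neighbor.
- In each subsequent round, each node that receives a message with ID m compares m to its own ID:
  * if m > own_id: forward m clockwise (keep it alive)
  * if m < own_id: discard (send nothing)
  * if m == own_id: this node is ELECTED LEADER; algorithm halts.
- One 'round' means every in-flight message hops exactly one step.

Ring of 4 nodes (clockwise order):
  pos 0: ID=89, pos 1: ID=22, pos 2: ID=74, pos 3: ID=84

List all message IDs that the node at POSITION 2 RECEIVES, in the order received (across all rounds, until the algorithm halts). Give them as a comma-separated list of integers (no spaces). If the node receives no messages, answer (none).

Round 1: pos1(id22) recv 89: fwd; pos2(id74) recv 22: drop; pos3(id84) recv 74: drop; pos0(id89) recv 84: drop
Round 2: pos2(id74) recv 89: fwd
Round 3: pos3(id84) recv 89: fwd
Round 4: pos0(id89) recv 89: ELECTED

Answer: 22,89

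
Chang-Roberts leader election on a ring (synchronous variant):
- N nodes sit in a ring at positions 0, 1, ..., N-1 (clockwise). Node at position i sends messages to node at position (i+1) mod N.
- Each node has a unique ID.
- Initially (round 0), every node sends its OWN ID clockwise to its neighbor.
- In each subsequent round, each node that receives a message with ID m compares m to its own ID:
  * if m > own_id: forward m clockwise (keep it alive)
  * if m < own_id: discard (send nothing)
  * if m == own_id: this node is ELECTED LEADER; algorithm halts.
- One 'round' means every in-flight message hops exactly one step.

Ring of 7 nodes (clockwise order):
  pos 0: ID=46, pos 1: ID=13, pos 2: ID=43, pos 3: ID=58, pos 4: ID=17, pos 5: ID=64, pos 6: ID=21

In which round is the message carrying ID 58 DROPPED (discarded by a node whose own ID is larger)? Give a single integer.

Round 1: pos1(id13) recv 46: fwd; pos2(id43) recv 13: drop; pos3(id58) recv 43: drop; pos4(id17) recv 58: fwd; pos5(id64) recv 17: drop; pos6(id21) recv 64: fwd; pos0(id46) recv 21: drop
Round 2: pos2(id43) recv 46: fwd; pos5(id64) recv 58: drop; pos0(id46) recv 64: fwd
Round 3: pos3(id58) recv 46: drop; pos1(id13) recv 64: fwd
Round 4: pos2(id43) recv 64: fwd
Round 5: pos3(id58) recv 64: fwd
Round 6: pos4(id17) recv 64: fwd
Round 7: pos5(id64) recv 64: ELECTED
Message ID 58 originates at pos 3; dropped at pos 5 in round 2

Answer: 2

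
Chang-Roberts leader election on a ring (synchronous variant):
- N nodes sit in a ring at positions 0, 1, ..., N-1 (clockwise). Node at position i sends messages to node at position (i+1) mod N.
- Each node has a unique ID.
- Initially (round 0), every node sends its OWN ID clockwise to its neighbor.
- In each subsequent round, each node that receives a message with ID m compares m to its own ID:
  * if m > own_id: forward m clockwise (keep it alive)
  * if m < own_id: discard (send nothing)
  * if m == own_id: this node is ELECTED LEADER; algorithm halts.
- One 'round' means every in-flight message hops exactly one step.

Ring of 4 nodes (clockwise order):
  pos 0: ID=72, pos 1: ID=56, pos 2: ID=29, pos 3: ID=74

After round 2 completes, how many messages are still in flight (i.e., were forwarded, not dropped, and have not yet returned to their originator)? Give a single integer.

Answer: 2

Derivation:
Round 1: pos1(id56) recv 72: fwd; pos2(id29) recv 56: fwd; pos3(id74) recv 29: drop; pos0(id72) recv 74: fwd
Round 2: pos2(id29) recv 72: fwd; pos3(id74) recv 56: drop; pos1(id56) recv 74: fwd
After round 2: 2 messages still in flight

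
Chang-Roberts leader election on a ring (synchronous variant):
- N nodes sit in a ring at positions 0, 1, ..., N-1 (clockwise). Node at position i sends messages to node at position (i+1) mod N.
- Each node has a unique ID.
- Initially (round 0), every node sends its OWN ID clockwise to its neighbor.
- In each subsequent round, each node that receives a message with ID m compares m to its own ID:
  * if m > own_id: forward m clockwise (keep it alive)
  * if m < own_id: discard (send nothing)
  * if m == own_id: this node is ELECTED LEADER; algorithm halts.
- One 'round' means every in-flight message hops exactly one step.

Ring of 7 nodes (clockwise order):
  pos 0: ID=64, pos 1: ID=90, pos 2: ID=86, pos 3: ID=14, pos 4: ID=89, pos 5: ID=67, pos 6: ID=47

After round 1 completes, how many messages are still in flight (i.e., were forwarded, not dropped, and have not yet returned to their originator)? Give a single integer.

Answer: 4

Derivation:
Round 1: pos1(id90) recv 64: drop; pos2(id86) recv 90: fwd; pos3(id14) recv 86: fwd; pos4(id89) recv 14: drop; pos5(id67) recv 89: fwd; pos6(id47) recv 67: fwd; pos0(id64) recv 47: drop
After round 1: 4 messages still in flight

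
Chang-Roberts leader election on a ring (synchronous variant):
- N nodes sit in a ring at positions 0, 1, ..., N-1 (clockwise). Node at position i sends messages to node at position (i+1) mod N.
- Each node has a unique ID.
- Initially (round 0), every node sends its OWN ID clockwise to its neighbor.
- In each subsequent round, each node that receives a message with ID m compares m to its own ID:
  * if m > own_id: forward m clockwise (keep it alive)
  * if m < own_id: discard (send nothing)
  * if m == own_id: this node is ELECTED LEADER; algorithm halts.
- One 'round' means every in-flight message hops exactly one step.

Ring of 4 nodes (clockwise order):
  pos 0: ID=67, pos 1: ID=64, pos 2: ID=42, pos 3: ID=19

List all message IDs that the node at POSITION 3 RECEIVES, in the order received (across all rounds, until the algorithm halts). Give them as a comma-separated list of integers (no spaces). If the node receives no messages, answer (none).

Round 1: pos1(id64) recv 67: fwd; pos2(id42) recv 64: fwd; pos3(id19) recv 42: fwd; pos0(id67) recv 19: drop
Round 2: pos2(id42) recv 67: fwd; pos3(id19) recv 64: fwd; pos0(id67) recv 42: drop
Round 3: pos3(id19) recv 67: fwd; pos0(id67) recv 64: drop
Round 4: pos0(id67) recv 67: ELECTED

Answer: 42,64,67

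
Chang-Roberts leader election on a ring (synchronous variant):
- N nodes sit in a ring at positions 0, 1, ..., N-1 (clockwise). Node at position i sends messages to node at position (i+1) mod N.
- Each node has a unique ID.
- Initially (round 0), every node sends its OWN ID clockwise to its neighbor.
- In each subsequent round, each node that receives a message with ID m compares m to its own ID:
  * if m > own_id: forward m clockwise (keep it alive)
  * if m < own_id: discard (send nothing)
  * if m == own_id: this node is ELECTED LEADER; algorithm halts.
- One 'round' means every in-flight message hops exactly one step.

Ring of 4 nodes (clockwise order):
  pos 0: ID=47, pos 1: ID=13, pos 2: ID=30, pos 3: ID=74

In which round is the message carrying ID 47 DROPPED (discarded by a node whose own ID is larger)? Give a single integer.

Answer: 3

Derivation:
Round 1: pos1(id13) recv 47: fwd; pos2(id30) recv 13: drop; pos3(id74) recv 30: drop; pos0(id47) recv 74: fwd
Round 2: pos2(id30) recv 47: fwd; pos1(id13) recv 74: fwd
Round 3: pos3(id74) recv 47: drop; pos2(id30) recv 74: fwd
Round 4: pos3(id74) recv 74: ELECTED
Message ID 47 originates at pos 0; dropped at pos 3 in round 3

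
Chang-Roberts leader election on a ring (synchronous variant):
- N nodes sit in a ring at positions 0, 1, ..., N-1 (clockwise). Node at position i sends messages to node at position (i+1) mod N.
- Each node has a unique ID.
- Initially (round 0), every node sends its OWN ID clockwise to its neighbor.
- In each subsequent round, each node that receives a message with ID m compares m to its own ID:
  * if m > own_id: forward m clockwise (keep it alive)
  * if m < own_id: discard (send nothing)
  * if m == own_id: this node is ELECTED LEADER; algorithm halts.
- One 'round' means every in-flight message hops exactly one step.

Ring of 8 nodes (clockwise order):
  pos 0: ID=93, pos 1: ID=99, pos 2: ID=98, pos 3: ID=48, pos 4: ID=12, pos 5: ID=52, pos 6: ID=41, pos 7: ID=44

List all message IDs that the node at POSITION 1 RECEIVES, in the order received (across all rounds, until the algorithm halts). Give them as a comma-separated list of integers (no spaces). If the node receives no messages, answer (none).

Round 1: pos1(id99) recv 93: drop; pos2(id98) recv 99: fwd; pos3(id48) recv 98: fwd; pos4(id12) recv 48: fwd; pos5(id52) recv 12: drop; pos6(id41) recv 52: fwd; pos7(id44) recv 41: drop; pos0(id93) recv 44: drop
Round 2: pos3(id48) recv 99: fwd; pos4(id12) recv 98: fwd; pos5(id52) recv 48: drop; pos7(id44) recv 52: fwd
Round 3: pos4(id12) recv 99: fwd; pos5(id52) recv 98: fwd; pos0(id93) recv 52: drop
Round 4: pos5(id52) recv 99: fwd; pos6(id41) recv 98: fwd
Round 5: pos6(id41) recv 99: fwd; pos7(id44) recv 98: fwd
Round 6: pos7(id44) recv 99: fwd; pos0(id93) recv 98: fwd
Round 7: pos0(id93) recv 99: fwd; pos1(id99) recv 98: drop
Round 8: pos1(id99) recv 99: ELECTED

Answer: 93,98,99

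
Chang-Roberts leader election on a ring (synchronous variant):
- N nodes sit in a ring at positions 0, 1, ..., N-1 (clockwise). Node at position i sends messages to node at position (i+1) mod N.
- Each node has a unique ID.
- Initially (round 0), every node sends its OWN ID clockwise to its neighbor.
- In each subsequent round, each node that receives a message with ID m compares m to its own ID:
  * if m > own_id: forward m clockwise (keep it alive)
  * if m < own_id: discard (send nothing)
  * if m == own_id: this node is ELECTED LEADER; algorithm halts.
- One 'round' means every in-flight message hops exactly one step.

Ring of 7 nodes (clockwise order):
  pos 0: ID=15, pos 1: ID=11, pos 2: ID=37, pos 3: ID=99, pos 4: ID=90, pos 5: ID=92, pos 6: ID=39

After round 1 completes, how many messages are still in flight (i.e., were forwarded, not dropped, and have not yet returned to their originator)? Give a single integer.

Round 1: pos1(id11) recv 15: fwd; pos2(id37) recv 11: drop; pos3(id99) recv 37: drop; pos4(id90) recv 99: fwd; pos5(id92) recv 90: drop; pos6(id39) recv 92: fwd; pos0(id15) recv 39: fwd
After round 1: 4 messages still in flight

Answer: 4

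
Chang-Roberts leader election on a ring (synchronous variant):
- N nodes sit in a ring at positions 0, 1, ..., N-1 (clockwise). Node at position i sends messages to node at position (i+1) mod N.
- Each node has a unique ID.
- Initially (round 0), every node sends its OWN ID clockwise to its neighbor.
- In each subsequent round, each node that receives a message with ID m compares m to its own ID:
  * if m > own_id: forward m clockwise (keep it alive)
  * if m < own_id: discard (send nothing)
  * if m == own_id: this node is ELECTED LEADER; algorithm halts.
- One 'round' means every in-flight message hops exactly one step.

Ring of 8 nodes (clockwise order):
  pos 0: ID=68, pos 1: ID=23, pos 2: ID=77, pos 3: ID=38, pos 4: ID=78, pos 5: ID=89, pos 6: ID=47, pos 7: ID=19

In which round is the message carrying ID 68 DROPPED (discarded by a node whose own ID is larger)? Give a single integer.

Answer: 2

Derivation:
Round 1: pos1(id23) recv 68: fwd; pos2(id77) recv 23: drop; pos3(id38) recv 77: fwd; pos4(id78) recv 38: drop; pos5(id89) recv 78: drop; pos6(id47) recv 89: fwd; pos7(id19) recv 47: fwd; pos0(id68) recv 19: drop
Round 2: pos2(id77) recv 68: drop; pos4(id78) recv 77: drop; pos7(id19) recv 89: fwd; pos0(id68) recv 47: drop
Round 3: pos0(id68) recv 89: fwd
Round 4: pos1(id23) recv 89: fwd
Round 5: pos2(id77) recv 89: fwd
Round 6: pos3(id38) recv 89: fwd
Round 7: pos4(id78) recv 89: fwd
Round 8: pos5(id89) recv 89: ELECTED
Message ID 68 originates at pos 0; dropped at pos 2 in round 2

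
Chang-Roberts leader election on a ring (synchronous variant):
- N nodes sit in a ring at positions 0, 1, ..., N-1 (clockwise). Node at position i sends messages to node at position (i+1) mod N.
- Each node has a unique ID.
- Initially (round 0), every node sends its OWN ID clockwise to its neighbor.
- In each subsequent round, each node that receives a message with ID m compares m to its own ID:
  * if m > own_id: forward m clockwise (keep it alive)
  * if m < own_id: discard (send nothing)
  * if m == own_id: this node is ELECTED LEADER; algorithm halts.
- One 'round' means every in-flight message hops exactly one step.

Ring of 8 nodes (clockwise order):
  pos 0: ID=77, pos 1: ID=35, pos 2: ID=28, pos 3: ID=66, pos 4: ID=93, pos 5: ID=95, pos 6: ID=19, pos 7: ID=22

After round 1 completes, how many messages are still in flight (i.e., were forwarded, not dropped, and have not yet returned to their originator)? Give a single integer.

Round 1: pos1(id35) recv 77: fwd; pos2(id28) recv 35: fwd; pos3(id66) recv 28: drop; pos4(id93) recv 66: drop; pos5(id95) recv 93: drop; pos6(id19) recv 95: fwd; pos7(id22) recv 19: drop; pos0(id77) recv 22: drop
After round 1: 3 messages still in flight

Answer: 3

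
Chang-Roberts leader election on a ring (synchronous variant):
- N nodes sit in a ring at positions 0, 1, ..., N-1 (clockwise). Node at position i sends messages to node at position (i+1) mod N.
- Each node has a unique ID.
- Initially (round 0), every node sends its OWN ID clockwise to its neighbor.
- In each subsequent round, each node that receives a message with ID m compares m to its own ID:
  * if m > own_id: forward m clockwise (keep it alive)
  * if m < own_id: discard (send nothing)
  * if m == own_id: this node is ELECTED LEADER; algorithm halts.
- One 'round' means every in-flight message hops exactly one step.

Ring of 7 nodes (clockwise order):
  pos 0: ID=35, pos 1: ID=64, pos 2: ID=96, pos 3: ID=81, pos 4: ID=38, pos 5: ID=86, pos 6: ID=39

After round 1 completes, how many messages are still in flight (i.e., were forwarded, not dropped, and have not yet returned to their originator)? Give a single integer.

Round 1: pos1(id64) recv 35: drop; pos2(id96) recv 64: drop; pos3(id81) recv 96: fwd; pos4(id38) recv 81: fwd; pos5(id86) recv 38: drop; pos6(id39) recv 86: fwd; pos0(id35) recv 39: fwd
After round 1: 4 messages still in flight

Answer: 4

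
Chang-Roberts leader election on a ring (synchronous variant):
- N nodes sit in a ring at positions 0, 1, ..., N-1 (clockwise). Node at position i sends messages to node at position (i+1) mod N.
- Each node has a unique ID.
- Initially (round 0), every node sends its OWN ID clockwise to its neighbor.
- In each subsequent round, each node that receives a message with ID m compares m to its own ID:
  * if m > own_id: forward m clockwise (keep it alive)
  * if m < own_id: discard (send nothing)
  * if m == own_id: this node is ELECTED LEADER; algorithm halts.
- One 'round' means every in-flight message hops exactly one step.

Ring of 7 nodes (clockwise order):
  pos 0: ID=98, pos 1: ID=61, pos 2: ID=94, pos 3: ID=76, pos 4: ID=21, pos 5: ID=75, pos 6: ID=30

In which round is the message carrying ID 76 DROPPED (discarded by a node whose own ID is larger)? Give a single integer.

Answer: 4

Derivation:
Round 1: pos1(id61) recv 98: fwd; pos2(id94) recv 61: drop; pos3(id76) recv 94: fwd; pos4(id21) recv 76: fwd; pos5(id75) recv 21: drop; pos6(id30) recv 75: fwd; pos0(id98) recv 30: drop
Round 2: pos2(id94) recv 98: fwd; pos4(id21) recv 94: fwd; pos5(id75) recv 76: fwd; pos0(id98) recv 75: drop
Round 3: pos3(id76) recv 98: fwd; pos5(id75) recv 94: fwd; pos6(id30) recv 76: fwd
Round 4: pos4(id21) recv 98: fwd; pos6(id30) recv 94: fwd; pos0(id98) recv 76: drop
Round 5: pos5(id75) recv 98: fwd; pos0(id98) recv 94: drop
Round 6: pos6(id30) recv 98: fwd
Round 7: pos0(id98) recv 98: ELECTED
Message ID 76 originates at pos 3; dropped at pos 0 in round 4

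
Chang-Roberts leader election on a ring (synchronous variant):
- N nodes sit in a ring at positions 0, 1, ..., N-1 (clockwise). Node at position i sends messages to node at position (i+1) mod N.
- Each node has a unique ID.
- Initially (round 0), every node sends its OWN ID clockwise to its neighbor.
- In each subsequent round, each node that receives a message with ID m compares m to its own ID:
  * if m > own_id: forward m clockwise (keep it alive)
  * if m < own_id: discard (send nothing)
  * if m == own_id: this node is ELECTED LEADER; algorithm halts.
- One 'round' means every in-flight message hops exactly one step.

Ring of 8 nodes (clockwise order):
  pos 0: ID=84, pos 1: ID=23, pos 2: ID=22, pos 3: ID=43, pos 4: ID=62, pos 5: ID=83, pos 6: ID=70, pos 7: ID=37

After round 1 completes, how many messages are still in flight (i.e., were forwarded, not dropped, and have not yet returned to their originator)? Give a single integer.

Answer: 4

Derivation:
Round 1: pos1(id23) recv 84: fwd; pos2(id22) recv 23: fwd; pos3(id43) recv 22: drop; pos4(id62) recv 43: drop; pos5(id83) recv 62: drop; pos6(id70) recv 83: fwd; pos7(id37) recv 70: fwd; pos0(id84) recv 37: drop
After round 1: 4 messages still in flight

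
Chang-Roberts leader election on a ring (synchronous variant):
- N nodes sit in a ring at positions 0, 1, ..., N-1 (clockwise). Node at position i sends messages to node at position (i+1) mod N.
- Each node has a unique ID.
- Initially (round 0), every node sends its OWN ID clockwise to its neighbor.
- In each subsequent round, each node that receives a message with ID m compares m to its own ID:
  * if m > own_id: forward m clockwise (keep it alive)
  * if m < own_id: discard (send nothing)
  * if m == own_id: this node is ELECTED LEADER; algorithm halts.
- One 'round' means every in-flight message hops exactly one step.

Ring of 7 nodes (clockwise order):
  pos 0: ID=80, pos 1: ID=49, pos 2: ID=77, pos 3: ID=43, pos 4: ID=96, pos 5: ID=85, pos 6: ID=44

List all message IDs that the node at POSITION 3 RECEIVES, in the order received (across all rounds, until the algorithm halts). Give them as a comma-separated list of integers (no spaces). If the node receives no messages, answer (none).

Round 1: pos1(id49) recv 80: fwd; pos2(id77) recv 49: drop; pos3(id43) recv 77: fwd; pos4(id96) recv 43: drop; pos5(id85) recv 96: fwd; pos6(id44) recv 85: fwd; pos0(id80) recv 44: drop
Round 2: pos2(id77) recv 80: fwd; pos4(id96) recv 77: drop; pos6(id44) recv 96: fwd; pos0(id80) recv 85: fwd
Round 3: pos3(id43) recv 80: fwd; pos0(id80) recv 96: fwd; pos1(id49) recv 85: fwd
Round 4: pos4(id96) recv 80: drop; pos1(id49) recv 96: fwd; pos2(id77) recv 85: fwd
Round 5: pos2(id77) recv 96: fwd; pos3(id43) recv 85: fwd
Round 6: pos3(id43) recv 96: fwd; pos4(id96) recv 85: drop
Round 7: pos4(id96) recv 96: ELECTED

Answer: 77,80,85,96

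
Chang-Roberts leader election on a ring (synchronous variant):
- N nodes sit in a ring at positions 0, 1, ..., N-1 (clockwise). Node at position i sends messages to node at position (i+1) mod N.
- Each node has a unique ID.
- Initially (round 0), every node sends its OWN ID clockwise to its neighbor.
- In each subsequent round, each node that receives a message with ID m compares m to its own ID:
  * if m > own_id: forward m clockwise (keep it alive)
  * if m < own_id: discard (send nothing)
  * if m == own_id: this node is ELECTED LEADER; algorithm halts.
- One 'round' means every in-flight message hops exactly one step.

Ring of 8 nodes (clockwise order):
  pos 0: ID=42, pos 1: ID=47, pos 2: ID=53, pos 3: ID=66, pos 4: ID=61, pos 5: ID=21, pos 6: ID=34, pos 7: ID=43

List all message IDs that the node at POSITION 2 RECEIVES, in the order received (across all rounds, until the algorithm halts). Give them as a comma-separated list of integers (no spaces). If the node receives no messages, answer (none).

Answer: 47,61,66

Derivation:
Round 1: pos1(id47) recv 42: drop; pos2(id53) recv 47: drop; pos3(id66) recv 53: drop; pos4(id61) recv 66: fwd; pos5(id21) recv 61: fwd; pos6(id34) recv 21: drop; pos7(id43) recv 34: drop; pos0(id42) recv 43: fwd
Round 2: pos5(id21) recv 66: fwd; pos6(id34) recv 61: fwd; pos1(id47) recv 43: drop
Round 3: pos6(id34) recv 66: fwd; pos7(id43) recv 61: fwd
Round 4: pos7(id43) recv 66: fwd; pos0(id42) recv 61: fwd
Round 5: pos0(id42) recv 66: fwd; pos1(id47) recv 61: fwd
Round 6: pos1(id47) recv 66: fwd; pos2(id53) recv 61: fwd
Round 7: pos2(id53) recv 66: fwd; pos3(id66) recv 61: drop
Round 8: pos3(id66) recv 66: ELECTED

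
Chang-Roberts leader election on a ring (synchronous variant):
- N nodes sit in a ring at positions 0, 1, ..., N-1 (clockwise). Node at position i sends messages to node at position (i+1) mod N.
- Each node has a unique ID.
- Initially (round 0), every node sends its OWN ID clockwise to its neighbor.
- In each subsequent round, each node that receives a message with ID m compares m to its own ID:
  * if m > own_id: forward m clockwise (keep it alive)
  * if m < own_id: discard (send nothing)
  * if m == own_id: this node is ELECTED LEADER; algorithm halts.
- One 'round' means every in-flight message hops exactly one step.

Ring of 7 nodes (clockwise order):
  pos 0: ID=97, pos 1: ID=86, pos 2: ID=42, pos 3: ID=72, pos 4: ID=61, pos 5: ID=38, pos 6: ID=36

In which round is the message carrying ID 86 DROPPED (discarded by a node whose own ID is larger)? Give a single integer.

Answer: 6

Derivation:
Round 1: pos1(id86) recv 97: fwd; pos2(id42) recv 86: fwd; pos3(id72) recv 42: drop; pos4(id61) recv 72: fwd; pos5(id38) recv 61: fwd; pos6(id36) recv 38: fwd; pos0(id97) recv 36: drop
Round 2: pos2(id42) recv 97: fwd; pos3(id72) recv 86: fwd; pos5(id38) recv 72: fwd; pos6(id36) recv 61: fwd; pos0(id97) recv 38: drop
Round 3: pos3(id72) recv 97: fwd; pos4(id61) recv 86: fwd; pos6(id36) recv 72: fwd; pos0(id97) recv 61: drop
Round 4: pos4(id61) recv 97: fwd; pos5(id38) recv 86: fwd; pos0(id97) recv 72: drop
Round 5: pos5(id38) recv 97: fwd; pos6(id36) recv 86: fwd
Round 6: pos6(id36) recv 97: fwd; pos0(id97) recv 86: drop
Round 7: pos0(id97) recv 97: ELECTED
Message ID 86 originates at pos 1; dropped at pos 0 in round 6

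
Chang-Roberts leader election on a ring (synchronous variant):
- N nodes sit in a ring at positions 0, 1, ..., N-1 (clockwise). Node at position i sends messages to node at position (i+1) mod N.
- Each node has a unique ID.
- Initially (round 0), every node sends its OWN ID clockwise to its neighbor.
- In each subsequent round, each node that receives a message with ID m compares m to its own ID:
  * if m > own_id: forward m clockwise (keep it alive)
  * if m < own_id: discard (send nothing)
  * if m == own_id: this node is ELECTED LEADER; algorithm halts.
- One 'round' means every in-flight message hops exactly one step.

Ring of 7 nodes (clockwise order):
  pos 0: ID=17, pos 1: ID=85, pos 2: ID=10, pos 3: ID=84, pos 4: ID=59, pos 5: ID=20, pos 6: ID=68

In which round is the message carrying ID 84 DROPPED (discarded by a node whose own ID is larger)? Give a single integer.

Answer: 5

Derivation:
Round 1: pos1(id85) recv 17: drop; pos2(id10) recv 85: fwd; pos3(id84) recv 10: drop; pos4(id59) recv 84: fwd; pos5(id20) recv 59: fwd; pos6(id68) recv 20: drop; pos0(id17) recv 68: fwd
Round 2: pos3(id84) recv 85: fwd; pos5(id20) recv 84: fwd; pos6(id68) recv 59: drop; pos1(id85) recv 68: drop
Round 3: pos4(id59) recv 85: fwd; pos6(id68) recv 84: fwd
Round 4: pos5(id20) recv 85: fwd; pos0(id17) recv 84: fwd
Round 5: pos6(id68) recv 85: fwd; pos1(id85) recv 84: drop
Round 6: pos0(id17) recv 85: fwd
Round 7: pos1(id85) recv 85: ELECTED
Message ID 84 originates at pos 3; dropped at pos 1 in round 5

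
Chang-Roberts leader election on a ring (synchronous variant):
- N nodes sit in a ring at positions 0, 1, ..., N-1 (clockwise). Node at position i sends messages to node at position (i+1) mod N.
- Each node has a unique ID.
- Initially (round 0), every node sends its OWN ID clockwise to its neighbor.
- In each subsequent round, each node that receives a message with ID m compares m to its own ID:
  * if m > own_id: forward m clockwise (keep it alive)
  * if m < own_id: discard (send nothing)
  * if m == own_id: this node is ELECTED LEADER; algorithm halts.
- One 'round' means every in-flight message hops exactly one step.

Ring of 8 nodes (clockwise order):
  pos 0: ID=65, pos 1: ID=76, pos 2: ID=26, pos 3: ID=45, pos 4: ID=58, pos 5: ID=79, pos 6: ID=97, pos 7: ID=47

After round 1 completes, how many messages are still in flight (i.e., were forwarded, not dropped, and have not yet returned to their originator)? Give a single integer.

Round 1: pos1(id76) recv 65: drop; pos2(id26) recv 76: fwd; pos3(id45) recv 26: drop; pos4(id58) recv 45: drop; pos5(id79) recv 58: drop; pos6(id97) recv 79: drop; pos7(id47) recv 97: fwd; pos0(id65) recv 47: drop
After round 1: 2 messages still in flight

Answer: 2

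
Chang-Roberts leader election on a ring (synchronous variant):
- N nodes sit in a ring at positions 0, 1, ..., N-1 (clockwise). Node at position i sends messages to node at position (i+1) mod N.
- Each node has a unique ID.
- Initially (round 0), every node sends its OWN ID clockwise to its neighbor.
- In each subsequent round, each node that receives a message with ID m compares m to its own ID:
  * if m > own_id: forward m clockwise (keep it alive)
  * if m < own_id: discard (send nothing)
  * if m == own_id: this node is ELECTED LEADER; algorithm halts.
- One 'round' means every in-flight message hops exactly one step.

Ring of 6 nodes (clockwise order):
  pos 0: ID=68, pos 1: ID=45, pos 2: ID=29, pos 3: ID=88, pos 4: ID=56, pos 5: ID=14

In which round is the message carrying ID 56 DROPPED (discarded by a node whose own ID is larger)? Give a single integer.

Round 1: pos1(id45) recv 68: fwd; pos2(id29) recv 45: fwd; pos3(id88) recv 29: drop; pos4(id56) recv 88: fwd; pos5(id14) recv 56: fwd; pos0(id68) recv 14: drop
Round 2: pos2(id29) recv 68: fwd; pos3(id88) recv 45: drop; pos5(id14) recv 88: fwd; pos0(id68) recv 56: drop
Round 3: pos3(id88) recv 68: drop; pos0(id68) recv 88: fwd
Round 4: pos1(id45) recv 88: fwd
Round 5: pos2(id29) recv 88: fwd
Round 6: pos3(id88) recv 88: ELECTED
Message ID 56 originates at pos 4; dropped at pos 0 in round 2

Answer: 2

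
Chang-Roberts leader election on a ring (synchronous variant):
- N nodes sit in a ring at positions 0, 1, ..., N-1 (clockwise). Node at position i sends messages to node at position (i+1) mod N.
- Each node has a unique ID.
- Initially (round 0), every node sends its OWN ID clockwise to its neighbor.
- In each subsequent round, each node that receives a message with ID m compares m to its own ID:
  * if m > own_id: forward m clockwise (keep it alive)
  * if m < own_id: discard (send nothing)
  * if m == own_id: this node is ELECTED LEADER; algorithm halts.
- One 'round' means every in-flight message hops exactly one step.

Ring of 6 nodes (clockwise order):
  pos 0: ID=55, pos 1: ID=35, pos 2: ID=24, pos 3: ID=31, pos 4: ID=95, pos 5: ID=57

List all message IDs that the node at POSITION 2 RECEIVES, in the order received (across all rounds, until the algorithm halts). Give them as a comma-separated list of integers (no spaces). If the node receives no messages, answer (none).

Answer: 35,55,57,95

Derivation:
Round 1: pos1(id35) recv 55: fwd; pos2(id24) recv 35: fwd; pos3(id31) recv 24: drop; pos4(id95) recv 31: drop; pos5(id57) recv 95: fwd; pos0(id55) recv 57: fwd
Round 2: pos2(id24) recv 55: fwd; pos3(id31) recv 35: fwd; pos0(id55) recv 95: fwd; pos1(id35) recv 57: fwd
Round 3: pos3(id31) recv 55: fwd; pos4(id95) recv 35: drop; pos1(id35) recv 95: fwd; pos2(id24) recv 57: fwd
Round 4: pos4(id95) recv 55: drop; pos2(id24) recv 95: fwd; pos3(id31) recv 57: fwd
Round 5: pos3(id31) recv 95: fwd; pos4(id95) recv 57: drop
Round 6: pos4(id95) recv 95: ELECTED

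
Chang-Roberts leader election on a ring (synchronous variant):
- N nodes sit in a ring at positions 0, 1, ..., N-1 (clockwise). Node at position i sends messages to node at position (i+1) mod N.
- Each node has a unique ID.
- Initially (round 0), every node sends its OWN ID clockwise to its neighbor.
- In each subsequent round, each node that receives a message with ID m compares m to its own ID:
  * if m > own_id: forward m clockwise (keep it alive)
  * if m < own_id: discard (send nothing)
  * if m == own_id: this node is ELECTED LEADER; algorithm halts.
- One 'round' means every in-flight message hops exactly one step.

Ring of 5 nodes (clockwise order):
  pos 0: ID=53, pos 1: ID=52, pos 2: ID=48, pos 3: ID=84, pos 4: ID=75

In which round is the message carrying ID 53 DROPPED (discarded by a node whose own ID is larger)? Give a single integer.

Round 1: pos1(id52) recv 53: fwd; pos2(id48) recv 52: fwd; pos3(id84) recv 48: drop; pos4(id75) recv 84: fwd; pos0(id53) recv 75: fwd
Round 2: pos2(id48) recv 53: fwd; pos3(id84) recv 52: drop; pos0(id53) recv 84: fwd; pos1(id52) recv 75: fwd
Round 3: pos3(id84) recv 53: drop; pos1(id52) recv 84: fwd; pos2(id48) recv 75: fwd
Round 4: pos2(id48) recv 84: fwd; pos3(id84) recv 75: drop
Round 5: pos3(id84) recv 84: ELECTED
Message ID 53 originates at pos 0; dropped at pos 3 in round 3

Answer: 3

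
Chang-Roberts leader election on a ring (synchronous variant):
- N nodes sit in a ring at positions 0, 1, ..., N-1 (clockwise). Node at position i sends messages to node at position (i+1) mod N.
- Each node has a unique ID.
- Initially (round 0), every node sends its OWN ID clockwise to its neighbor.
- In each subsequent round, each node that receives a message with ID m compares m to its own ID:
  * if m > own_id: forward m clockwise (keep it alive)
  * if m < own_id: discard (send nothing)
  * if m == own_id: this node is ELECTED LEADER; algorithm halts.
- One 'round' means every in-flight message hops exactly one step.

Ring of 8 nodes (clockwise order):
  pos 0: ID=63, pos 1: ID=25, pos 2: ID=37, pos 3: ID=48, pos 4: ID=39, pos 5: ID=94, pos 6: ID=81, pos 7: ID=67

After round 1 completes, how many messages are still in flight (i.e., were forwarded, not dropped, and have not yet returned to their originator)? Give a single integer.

Round 1: pos1(id25) recv 63: fwd; pos2(id37) recv 25: drop; pos3(id48) recv 37: drop; pos4(id39) recv 48: fwd; pos5(id94) recv 39: drop; pos6(id81) recv 94: fwd; pos7(id67) recv 81: fwd; pos0(id63) recv 67: fwd
After round 1: 5 messages still in flight

Answer: 5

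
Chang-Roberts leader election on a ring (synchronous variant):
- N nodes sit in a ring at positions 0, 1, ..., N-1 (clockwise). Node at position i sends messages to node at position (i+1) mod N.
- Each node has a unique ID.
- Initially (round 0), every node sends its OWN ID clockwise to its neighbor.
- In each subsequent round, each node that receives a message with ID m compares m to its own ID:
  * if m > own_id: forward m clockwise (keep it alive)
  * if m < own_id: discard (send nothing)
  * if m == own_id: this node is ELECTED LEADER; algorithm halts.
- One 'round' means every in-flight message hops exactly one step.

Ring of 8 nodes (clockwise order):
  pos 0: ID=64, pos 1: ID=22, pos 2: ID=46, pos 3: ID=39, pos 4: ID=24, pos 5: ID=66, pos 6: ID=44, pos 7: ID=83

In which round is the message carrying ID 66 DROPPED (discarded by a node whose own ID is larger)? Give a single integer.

Round 1: pos1(id22) recv 64: fwd; pos2(id46) recv 22: drop; pos3(id39) recv 46: fwd; pos4(id24) recv 39: fwd; pos5(id66) recv 24: drop; pos6(id44) recv 66: fwd; pos7(id83) recv 44: drop; pos0(id64) recv 83: fwd
Round 2: pos2(id46) recv 64: fwd; pos4(id24) recv 46: fwd; pos5(id66) recv 39: drop; pos7(id83) recv 66: drop; pos1(id22) recv 83: fwd
Round 3: pos3(id39) recv 64: fwd; pos5(id66) recv 46: drop; pos2(id46) recv 83: fwd
Round 4: pos4(id24) recv 64: fwd; pos3(id39) recv 83: fwd
Round 5: pos5(id66) recv 64: drop; pos4(id24) recv 83: fwd
Round 6: pos5(id66) recv 83: fwd
Round 7: pos6(id44) recv 83: fwd
Round 8: pos7(id83) recv 83: ELECTED
Message ID 66 originates at pos 5; dropped at pos 7 in round 2

Answer: 2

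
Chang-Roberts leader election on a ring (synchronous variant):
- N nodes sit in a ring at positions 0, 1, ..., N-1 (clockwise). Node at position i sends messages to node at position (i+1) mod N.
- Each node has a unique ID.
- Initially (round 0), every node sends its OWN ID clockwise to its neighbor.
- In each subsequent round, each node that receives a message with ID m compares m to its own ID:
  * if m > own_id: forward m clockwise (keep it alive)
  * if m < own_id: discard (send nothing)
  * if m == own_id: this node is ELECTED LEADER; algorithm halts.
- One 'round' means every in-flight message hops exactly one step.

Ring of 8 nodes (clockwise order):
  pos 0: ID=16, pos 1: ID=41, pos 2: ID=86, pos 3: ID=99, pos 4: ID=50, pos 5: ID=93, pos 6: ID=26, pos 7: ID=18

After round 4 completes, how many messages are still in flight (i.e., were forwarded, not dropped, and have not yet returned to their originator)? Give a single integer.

Round 1: pos1(id41) recv 16: drop; pos2(id86) recv 41: drop; pos3(id99) recv 86: drop; pos4(id50) recv 99: fwd; pos5(id93) recv 50: drop; pos6(id26) recv 93: fwd; pos7(id18) recv 26: fwd; pos0(id16) recv 18: fwd
Round 2: pos5(id93) recv 99: fwd; pos7(id18) recv 93: fwd; pos0(id16) recv 26: fwd; pos1(id41) recv 18: drop
Round 3: pos6(id26) recv 99: fwd; pos0(id16) recv 93: fwd; pos1(id41) recv 26: drop
Round 4: pos7(id18) recv 99: fwd; pos1(id41) recv 93: fwd
After round 4: 2 messages still in flight

Answer: 2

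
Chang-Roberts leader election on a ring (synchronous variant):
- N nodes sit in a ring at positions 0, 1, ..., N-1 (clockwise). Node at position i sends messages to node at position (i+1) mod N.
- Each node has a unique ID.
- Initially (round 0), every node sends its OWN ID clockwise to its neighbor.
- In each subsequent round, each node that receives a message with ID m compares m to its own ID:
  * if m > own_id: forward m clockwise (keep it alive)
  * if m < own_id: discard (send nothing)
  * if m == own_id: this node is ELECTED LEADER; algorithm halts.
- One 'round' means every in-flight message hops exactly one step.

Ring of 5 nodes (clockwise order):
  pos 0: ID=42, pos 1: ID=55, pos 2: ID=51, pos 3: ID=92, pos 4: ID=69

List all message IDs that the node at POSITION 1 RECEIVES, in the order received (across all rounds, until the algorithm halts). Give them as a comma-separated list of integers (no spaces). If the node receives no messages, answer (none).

Round 1: pos1(id55) recv 42: drop; pos2(id51) recv 55: fwd; pos3(id92) recv 51: drop; pos4(id69) recv 92: fwd; pos0(id42) recv 69: fwd
Round 2: pos3(id92) recv 55: drop; pos0(id42) recv 92: fwd; pos1(id55) recv 69: fwd
Round 3: pos1(id55) recv 92: fwd; pos2(id51) recv 69: fwd
Round 4: pos2(id51) recv 92: fwd; pos3(id92) recv 69: drop
Round 5: pos3(id92) recv 92: ELECTED

Answer: 42,69,92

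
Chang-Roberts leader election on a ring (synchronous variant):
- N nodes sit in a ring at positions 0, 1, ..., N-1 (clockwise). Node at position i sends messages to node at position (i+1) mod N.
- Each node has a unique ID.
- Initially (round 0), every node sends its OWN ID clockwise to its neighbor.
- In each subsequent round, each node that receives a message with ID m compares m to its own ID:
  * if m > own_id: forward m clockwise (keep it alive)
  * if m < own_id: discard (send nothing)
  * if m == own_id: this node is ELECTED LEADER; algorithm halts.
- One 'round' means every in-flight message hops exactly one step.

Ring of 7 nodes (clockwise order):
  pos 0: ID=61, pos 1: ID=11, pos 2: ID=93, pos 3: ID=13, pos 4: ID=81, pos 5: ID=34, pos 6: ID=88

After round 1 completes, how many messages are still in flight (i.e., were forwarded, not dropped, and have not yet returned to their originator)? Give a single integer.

Answer: 4

Derivation:
Round 1: pos1(id11) recv 61: fwd; pos2(id93) recv 11: drop; pos3(id13) recv 93: fwd; pos4(id81) recv 13: drop; pos5(id34) recv 81: fwd; pos6(id88) recv 34: drop; pos0(id61) recv 88: fwd
After round 1: 4 messages still in flight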